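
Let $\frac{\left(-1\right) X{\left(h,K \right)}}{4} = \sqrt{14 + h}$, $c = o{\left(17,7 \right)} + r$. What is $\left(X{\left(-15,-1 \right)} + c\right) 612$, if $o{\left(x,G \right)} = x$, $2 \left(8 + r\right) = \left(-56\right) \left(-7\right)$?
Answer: $125460 - 2448 i \approx 1.2546 \cdot 10^{5} - 2448.0 i$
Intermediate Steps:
$r = 188$ ($r = -8 + \frac{\left(-56\right) \left(-7\right)}{2} = -8 + \frac{1}{2} \cdot 392 = -8 + 196 = 188$)
$c = 205$ ($c = 17 + 188 = 205$)
$X{\left(h,K \right)} = - 4 \sqrt{14 + h}$
$\left(X{\left(-15,-1 \right)} + c\right) 612 = \left(- 4 \sqrt{14 - 15} + 205\right) 612 = \left(- 4 \sqrt{-1} + 205\right) 612 = \left(- 4 i + 205\right) 612 = \left(205 - 4 i\right) 612 = 125460 - 2448 i$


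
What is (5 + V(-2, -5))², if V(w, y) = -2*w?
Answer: 81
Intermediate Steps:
(5 + V(-2, -5))² = (5 - 2*(-2))² = (5 + 4)² = 9² = 81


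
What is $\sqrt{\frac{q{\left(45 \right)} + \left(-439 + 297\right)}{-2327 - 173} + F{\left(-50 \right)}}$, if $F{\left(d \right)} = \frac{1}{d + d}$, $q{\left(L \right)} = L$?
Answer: $\frac{3 \sqrt{2}}{25} \approx 0.16971$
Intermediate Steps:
$F{\left(d \right)} = \frac{1}{2 d}$
$\sqrt{\frac{q{\left(45 \right)} + \left(-439 + 297\right)}{-2327 - 173} + F{\left(-50 \right)}} = \sqrt{\frac{45 + \left(-439 + 297\right)}{-2327 - 173} + \frac{1}{2 \left(-50\right)}} = \sqrt{\frac{45 - 142}{-2500} + \frac{1}{2} \left(- \frac{1}{50}\right)} = \sqrt{\left(-97\right) \left(- \frac{1}{2500}\right) - \frac{1}{100}} = \sqrt{\frac{97}{2500} - \frac{1}{100}} = \sqrt{\frac{18}{625}} = \frac{3 \sqrt{2}}{25}$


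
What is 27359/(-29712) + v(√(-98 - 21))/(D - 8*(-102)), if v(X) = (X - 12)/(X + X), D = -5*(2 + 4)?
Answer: -1193851/1297424 + I*√119/15589 ≈ -0.92017 + 0.00069977*I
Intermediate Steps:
D = -30 (D = -5*6 = -30)
v(X) = (-12 + X)/(2*X) (v(X) = (-12 + X)/((2*X)) = (-12 + X)*(1/(2*X)) = (-12 + X)/(2*X))
27359/(-29712) + v(√(-98 - 21))/(D - 8*(-102)) = 27359/(-29712) + ((-12 + √(-98 - 21))/(2*(√(-98 - 21))))/(-30 - 8*(-102)) = 27359*(-1/29712) + ((-12 + √(-119))/(2*(√(-119))))/(-30 + 816) = -27359/29712 + ((-12 + I*√119)/(2*((I*√119))))/786 = -27359/29712 + ((-I*√119/119)*(-12 + I*√119)/2)*(1/786) = -27359/29712 - I*√119*(-12 + I*√119)/238*(1/786) = -27359/29712 - I*√119*(-12 + I*√119)/187068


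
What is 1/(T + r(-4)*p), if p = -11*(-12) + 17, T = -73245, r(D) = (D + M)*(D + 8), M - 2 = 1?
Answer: -1/73841 ≈ -1.3543e-5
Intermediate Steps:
M = 3 (M = 2 + 1 = 3)
r(D) = (3 + D)*(8 + D) (r(D) = (D + 3)*(D + 8) = (3 + D)*(8 + D))
p = 149 (p = 132 + 17 = 149)
1/(T + r(-4)*p) = 1/(-73245 + (24 + (-4)**2 + 11*(-4))*149) = 1/(-73245 + (24 + 16 - 44)*149) = 1/(-73245 - 4*149) = 1/(-73245 - 596) = 1/(-73841) = -1/73841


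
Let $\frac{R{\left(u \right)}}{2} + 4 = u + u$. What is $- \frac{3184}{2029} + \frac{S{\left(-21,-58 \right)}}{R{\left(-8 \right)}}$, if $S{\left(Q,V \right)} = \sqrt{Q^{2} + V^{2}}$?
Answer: $- \frac{3184}{2029} - \frac{\sqrt{3805}}{40} \approx -3.1114$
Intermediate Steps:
$R{\left(u \right)} = -8 + 4 u$ ($R{\left(u \right)} = -8 + 2 \left(u + u\right) = -8 + 2 \cdot 2 u = -8 + 4 u$)
$- \frac{3184}{2029} + \frac{S{\left(-21,-58 \right)}}{R{\left(-8 \right)}} = - \frac{3184}{2029} + \frac{\sqrt{\left(-21\right)^{2} + \left(-58\right)^{2}}}{-8 + 4 \left(-8\right)} = \left(-3184\right) \frac{1}{2029} + \frac{\sqrt{441 + 3364}}{-8 - 32} = - \frac{3184}{2029} + \frac{\sqrt{3805}}{-40} = - \frac{3184}{2029} + \sqrt{3805} \left(- \frac{1}{40}\right) = - \frac{3184}{2029} - \frac{\sqrt{3805}}{40}$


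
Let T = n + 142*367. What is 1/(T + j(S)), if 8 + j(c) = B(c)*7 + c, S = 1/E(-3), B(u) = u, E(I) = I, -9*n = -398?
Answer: 9/469328 ≈ 1.9176e-5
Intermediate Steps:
n = 398/9 (n = -1/9*(-398) = 398/9 ≈ 44.222)
S = -1/3 (S = 1/(-3) = -1/3 ≈ -0.33333)
j(c) = -8 + 8*c (j(c) = -8 + (c*7 + c) = -8 + (7*c + c) = -8 + 8*c)
T = 469424/9 (T = 398/9 + 142*367 = 398/9 + 52114 = 469424/9 ≈ 52158.)
1/(T + j(S)) = 1/(469424/9 + (-8 + 8*(-1/3))) = 1/(469424/9 + (-8 - 8/3)) = 1/(469424/9 - 32/3) = 1/(469328/9) = 9/469328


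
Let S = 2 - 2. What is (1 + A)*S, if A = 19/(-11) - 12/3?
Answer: 0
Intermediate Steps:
A = -63/11 (A = 19*(-1/11) - 12*⅓ = -19/11 - 4 = -63/11 ≈ -5.7273)
S = 0
(1 + A)*S = (1 - 63/11)*0 = -52/11*0 = 0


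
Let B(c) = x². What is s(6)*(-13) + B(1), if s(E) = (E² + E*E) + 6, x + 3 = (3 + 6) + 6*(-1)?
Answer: -1014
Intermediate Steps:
x = 0 (x = -3 + ((3 + 6) + 6*(-1)) = -3 + (9 - 6) = -3 + 3 = 0)
s(E) = 6 + 2*E² (s(E) = (E² + E²) + 6 = 2*E² + 6 = 6 + 2*E²)
B(c) = 0 (B(c) = 0² = 0)
s(6)*(-13) + B(1) = (6 + 2*6²)*(-13) + 0 = (6 + 2*36)*(-13) + 0 = (6 + 72)*(-13) + 0 = 78*(-13) + 0 = -1014 + 0 = -1014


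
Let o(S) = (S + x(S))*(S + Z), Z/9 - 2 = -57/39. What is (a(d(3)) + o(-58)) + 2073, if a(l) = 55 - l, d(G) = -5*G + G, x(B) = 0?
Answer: 67898/13 ≈ 5222.9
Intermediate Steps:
Z = 63/13 (Z = 18 + 9*(-57/39) = 18 + 9*(-57*1/39) = 18 + 9*(-19/13) = 18 - 171/13 = 63/13 ≈ 4.8462)
o(S) = S*(63/13 + S) (o(S) = (S + 0)*(S + 63/13) = S*(63/13 + S))
d(G) = -4*G
(a(d(3)) + o(-58)) + 2073 = ((55 - (-4)*3) + (1/13)*(-58)*(63 + 13*(-58))) + 2073 = ((55 - 1*(-12)) + (1/13)*(-58)*(63 - 754)) + 2073 = ((55 + 12) + (1/13)*(-58)*(-691)) + 2073 = (67 + 40078/13) + 2073 = 40949/13 + 2073 = 67898/13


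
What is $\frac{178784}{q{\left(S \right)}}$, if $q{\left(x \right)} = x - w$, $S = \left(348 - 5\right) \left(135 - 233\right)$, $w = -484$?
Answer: $- \frac{89392}{16565} \approx -5.3964$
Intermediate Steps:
$S = -33614$ ($S = 343 \left(-98\right) = -33614$)
$q{\left(x \right)} = 484 + x$ ($q{\left(x \right)} = x - -484 = x + 484 = 484 + x$)
$\frac{178784}{q{\left(S \right)}} = \frac{178784}{484 - 33614} = \frac{178784}{-33130} = 178784 \left(- \frac{1}{33130}\right) = - \frac{89392}{16565}$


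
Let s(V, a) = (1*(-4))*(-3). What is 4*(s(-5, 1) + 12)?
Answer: 96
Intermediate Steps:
s(V, a) = 12 (s(V, a) = -4*(-3) = 12)
4*(s(-5, 1) + 12) = 4*(12 + 12) = 4*24 = 96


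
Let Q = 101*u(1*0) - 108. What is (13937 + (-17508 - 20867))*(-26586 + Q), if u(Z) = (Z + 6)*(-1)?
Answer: 667157400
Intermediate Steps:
u(Z) = -6 - Z (u(Z) = (6 + Z)*(-1) = -6 - Z)
Q = -714 (Q = 101*(-6 - 0) - 108 = 101*(-6 - 1*0) - 108 = 101*(-6 + 0) - 108 = 101*(-6) - 108 = -606 - 108 = -714)
(13937 + (-17508 - 20867))*(-26586 + Q) = (13937 + (-17508 - 20867))*(-26586 - 714) = (13937 - 38375)*(-27300) = -24438*(-27300) = 667157400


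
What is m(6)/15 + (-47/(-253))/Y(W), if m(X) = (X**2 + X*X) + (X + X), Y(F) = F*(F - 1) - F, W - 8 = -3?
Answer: 21299/3795 ≈ 5.6124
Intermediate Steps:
W = 5 (W = 8 - 3 = 5)
Y(F) = -F + F*(-1 + F) (Y(F) = F*(-1 + F) - F = -F + F*(-1 + F))
m(X) = 2*X + 2*X**2 (m(X) = (X**2 + X**2) + 2*X = 2*X**2 + 2*X = 2*X + 2*X**2)
m(6)/15 + (-47/(-253))/Y(W) = (2*6*(1 + 6))/15 + (-47/(-253))/((5*(-2 + 5))) = (2*6*7)*(1/15) + (-47*(-1/253))/((5*3)) = 84*(1/15) + (47/253)/15 = 28/5 + (47/253)*(1/15) = 28/5 + 47/3795 = 21299/3795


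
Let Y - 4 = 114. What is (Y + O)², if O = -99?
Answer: 361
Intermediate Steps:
Y = 118 (Y = 4 + 114 = 118)
(Y + O)² = (118 - 99)² = 19² = 361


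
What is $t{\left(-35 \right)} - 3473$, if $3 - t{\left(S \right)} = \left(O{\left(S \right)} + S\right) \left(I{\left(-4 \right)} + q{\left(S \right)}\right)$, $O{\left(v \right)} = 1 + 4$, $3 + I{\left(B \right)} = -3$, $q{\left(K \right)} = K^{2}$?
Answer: $33100$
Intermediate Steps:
$I{\left(B \right)} = -6$ ($I{\left(B \right)} = -3 - 3 = -6$)
$O{\left(v \right)} = 5$
$t{\left(S \right)} = 3 - \left(-6 + S^{2}\right) \left(5 + S\right)$ ($t{\left(S \right)} = 3 - \left(5 + S\right) \left(-6 + S^{2}\right) = 3 - \left(-6 + S^{2}\right) \left(5 + S\right)$)
$t{\left(-35 \right)} - 3473 = \left(33 - \left(-35\right)^{3} - 5 \left(-35\right)^{2} + 6 \left(-35\right)\right) - 3473 = \left(33 - -42875 - 6125 - 210\right) - 3473 = \left(33 + 42875 - 6125 - 210\right) - 3473 = 36573 - 3473 = 33100$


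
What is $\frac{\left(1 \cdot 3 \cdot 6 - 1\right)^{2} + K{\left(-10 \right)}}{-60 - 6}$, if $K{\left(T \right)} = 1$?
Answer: $- \frac{145}{33} \approx -4.3939$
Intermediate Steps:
$\frac{\left(1 \cdot 3 \cdot 6 - 1\right)^{2} + K{\left(-10 \right)}}{-60 - 6} = \frac{\left(1 \cdot 3 \cdot 6 - 1\right)^{2} + 1}{-60 - 6} = \frac{\left(3 \cdot 6 - 1\right)^{2} + 1}{-60 - 6} = \frac{\left(18 - 1\right)^{2} + 1}{-66} = - \frac{17^{2} + 1}{66} = - \frac{289 + 1}{66} = \left(- \frac{1}{66}\right) 290 = - \frac{145}{33}$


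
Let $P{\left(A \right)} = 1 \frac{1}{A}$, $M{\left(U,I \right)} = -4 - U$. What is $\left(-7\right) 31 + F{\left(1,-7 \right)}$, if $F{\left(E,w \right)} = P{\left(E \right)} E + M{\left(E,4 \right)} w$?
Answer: $-181$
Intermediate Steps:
$P{\left(A \right)} = \frac{1}{A}$
$F{\left(E,w \right)} = 1 + w \left(-4 - E\right)$ ($F{\left(E,w \right)} = \frac{E}{E} + \left(-4 - E\right) w = 1 + w \left(-4 - E\right)$)
$\left(-7\right) 31 + F{\left(1,-7 \right)} = \left(-7\right) 31 - \left(-1 - 7 \left(4 + 1\right)\right) = -217 - \left(-1 - 35\right) = -217 + \left(1 + 35\right) = -217 + 36 = -181$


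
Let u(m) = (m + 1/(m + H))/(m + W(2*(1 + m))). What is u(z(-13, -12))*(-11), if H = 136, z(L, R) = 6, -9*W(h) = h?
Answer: -84447/5680 ≈ -14.867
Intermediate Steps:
W(h) = -h/9
u(m) = (m + 1/(136 + m))/(-2/9 + 7*m/9) (u(m) = (m + 1/(m + 136))/(m - 2*(1 + m)/9) = (m + 1/(136 + m))/(m - (2 + 2*m)/9) = (m + 1/(136 + m))/(m + (-2/9 - 2*m/9)) = (m + 1/(136 + m))/(-2/9 + 7*m/9))
u(z(-13, -12))*(-11) = (9*(1 + 6² + 136*6)/(-272 + 7*6² + 950*6))*(-11) = (9*(1 + 36 + 816)/(-272 + 7*36 + 5700))*(-11) = (9*853/(-272 + 252 + 5700))*(-11) = (9*853/5680)*(-11) = (9*(1/5680)*853)*(-11) = (7677/5680)*(-11) = -84447/5680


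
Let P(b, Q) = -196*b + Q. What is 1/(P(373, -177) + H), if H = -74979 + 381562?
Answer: 1/233298 ≈ 4.2864e-6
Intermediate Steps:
H = 306583
P(b, Q) = Q - 196*b
1/(P(373, -177) + H) = 1/((-177 - 196*373) + 306583) = 1/((-177 - 73108) + 306583) = 1/(-73285 + 306583) = 1/233298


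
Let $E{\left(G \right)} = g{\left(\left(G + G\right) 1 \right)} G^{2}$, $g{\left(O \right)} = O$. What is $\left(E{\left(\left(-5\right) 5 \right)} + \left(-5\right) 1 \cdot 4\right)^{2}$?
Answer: $977812900$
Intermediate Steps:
$E{\left(G \right)} = 2 G^{3}$ ($E{\left(G \right)} = \left(G + G\right) 1 G^{2} = 2 G 1 G^{2} = 2 G G^{2} = 2 G^{3}$)
$\left(E{\left(\left(-5\right) 5 \right)} + \left(-5\right) 1 \cdot 4\right)^{2} = \left(2 \left(\left(-5\right) 5\right)^{3} + \left(-5\right) 1 \cdot 4\right)^{2} = \left(2 \left(-25\right)^{3} - 20\right)^{2} = \left(2 \left(-15625\right) - 20\right)^{2} = \left(-31250 - 20\right)^{2} = \left(-31270\right)^{2} = 977812900$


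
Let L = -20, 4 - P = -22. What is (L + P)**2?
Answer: 36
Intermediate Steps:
P = 26 (P = 4 - 1*(-22) = 4 + 22 = 26)
(L + P)**2 = (-20 + 26)**2 = 6**2 = 36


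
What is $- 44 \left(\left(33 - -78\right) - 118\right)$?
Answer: $308$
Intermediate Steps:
$- 44 \left(\left(33 - -78\right) - 118\right) = - 44 \left(\left(33 + 78\right) - 118\right) = - 44 \left(111 - 118\right) = \left(-44\right) \left(-7\right) = 308$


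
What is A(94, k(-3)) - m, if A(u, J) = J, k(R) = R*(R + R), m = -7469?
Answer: 7487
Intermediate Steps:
k(R) = 2*R**2 (k(R) = R*(2*R) = 2*R**2)
A(94, k(-3)) - m = 2*(-3)**2 - 1*(-7469) = 2*9 + 7469 = 18 + 7469 = 7487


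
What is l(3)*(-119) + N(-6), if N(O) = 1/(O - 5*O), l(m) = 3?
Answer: -8567/24 ≈ -356.96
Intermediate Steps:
N(O) = -1/(4*O) (N(O) = 1/(-4*O) = -1/(4*O))
l(3)*(-119) + N(-6) = 3*(-119) - 1/4/(-6) = -357 - 1/4*(-1/6) = -357 + 1/24 = -8567/24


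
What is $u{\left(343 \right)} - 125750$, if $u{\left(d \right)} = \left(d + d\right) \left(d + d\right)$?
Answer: $344846$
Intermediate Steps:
$u{\left(d \right)} = 4 d^{2}$ ($u{\left(d \right)} = 2 d 2 d = 4 d^{2}$)
$u{\left(343 \right)} - 125750 = 4 \cdot 343^{2} - 125750 = 4 \cdot 117649 - 125750 = 470596 - 125750 = 344846$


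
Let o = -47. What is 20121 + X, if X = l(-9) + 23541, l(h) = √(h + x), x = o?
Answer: 43662 + 2*I*√14 ≈ 43662.0 + 7.4833*I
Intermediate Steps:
x = -47
l(h) = √(-47 + h) (l(h) = √(h - 47) = √(-47 + h))
X = 23541 + 2*I*√14 (X = √(-47 - 9) + 23541 = √(-56) + 23541 = 2*I*√14 + 23541 = 23541 + 2*I*√14 ≈ 23541.0 + 7.4833*I)
20121 + X = 20121 + (23541 + 2*I*√14) = 43662 + 2*I*√14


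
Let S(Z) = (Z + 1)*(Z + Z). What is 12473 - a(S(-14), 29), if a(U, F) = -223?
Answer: 12696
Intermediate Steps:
S(Z) = 2*Z*(1 + Z) (S(Z) = (1 + Z)*(2*Z) = 2*Z*(1 + Z))
12473 - a(S(-14), 29) = 12473 - 1*(-223) = 12473 + 223 = 12696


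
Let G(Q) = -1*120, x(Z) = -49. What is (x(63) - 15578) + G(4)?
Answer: -15747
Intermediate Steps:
G(Q) = -120
(x(63) - 15578) + G(4) = (-49 - 15578) - 120 = -15627 - 120 = -15747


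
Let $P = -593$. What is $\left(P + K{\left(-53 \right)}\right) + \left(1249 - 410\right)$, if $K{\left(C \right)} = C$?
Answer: $193$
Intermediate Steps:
$\left(P + K{\left(-53 \right)}\right) + \left(1249 - 410\right) = \left(-593 - 53\right) + \left(1249 - 410\right) = -646 + 839 = 193$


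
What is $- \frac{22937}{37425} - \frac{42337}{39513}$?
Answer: $- \frac{276752434}{164308225} \approx -1.6843$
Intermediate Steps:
$- \frac{22937}{37425} - \frac{42337}{39513} = - \frac{276752434}{164308225}$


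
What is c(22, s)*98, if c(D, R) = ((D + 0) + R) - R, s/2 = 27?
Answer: 2156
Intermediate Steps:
s = 54 (s = 2*27 = 54)
c(D, R) = D (c(D, R) = (D + R) - R = D)
c(22, s)*98 = 22*98 = 2156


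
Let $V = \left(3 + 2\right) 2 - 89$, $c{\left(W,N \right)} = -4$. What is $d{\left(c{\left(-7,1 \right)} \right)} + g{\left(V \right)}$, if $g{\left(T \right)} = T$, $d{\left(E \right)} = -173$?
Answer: $-252$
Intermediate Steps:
$V = -79$ ($V = 5 \cdot 2 - 89 = 10 - 89 = -79$)
$d{\left(c{\left(-7,1 \right)} \right)} + g{\left(V \right)} = -173 - 79 = -252$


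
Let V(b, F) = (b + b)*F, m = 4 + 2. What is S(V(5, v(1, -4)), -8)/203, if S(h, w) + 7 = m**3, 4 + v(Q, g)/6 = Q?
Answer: 209/203 ≈ 1.0296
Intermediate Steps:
v(Q, g) = -24 + 6*Q
m = 6
V(b, F) = 2*F*b (V(b, F) = (2*b)*F = 2*F*b)
S(h, w) = 209 (S(h, w) = -7 + 6**3 = -7 + 216 = 209)
S(V(5, v(1, -4)), -8)/203 = 209/203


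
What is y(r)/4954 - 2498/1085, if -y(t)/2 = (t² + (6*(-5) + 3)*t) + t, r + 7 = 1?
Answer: -6395866/2687545 ≈ -2.3798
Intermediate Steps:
r = -6 (r = -7 + 1 = -6)
y(t) = -2*t² + 52*t (y(t) = -2*((t² + (6*(-5) + 3)*t) + t) = -2*((t² + (-30 + 3)*t) + t) = -2*((t² - 27*t) + t) = -2*(t² - 26*t) = -2*t² + 52*t)
y(r)/4954 - 2498/1085 = (2*(-6)*(26 - 1*(-6)))/4954 - 2498/1085 = (2*(-6)*(26 + 6))*(1/4954) - 2498*1/1085 = (2*(-6)*32)*(1/4954) - 2498/1085 = -384*1/4954 - 2498/1085 = -192/2477 - 2498/1085 = -6395866/2687545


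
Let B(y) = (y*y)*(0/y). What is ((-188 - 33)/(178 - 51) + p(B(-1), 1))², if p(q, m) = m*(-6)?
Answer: 966289/16129 ≈ 59.910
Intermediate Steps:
B(y) = 0 (B(y) = y²*0 = 0)
p(q, m) = -6*m
((-188 - 33)/(178 - 51) + p(B(-1), 1))² = ((-188 - 33)/(178 - 51) - 6*1)² = (-221/127 - 6)² = (-983/127)² = 966289/16129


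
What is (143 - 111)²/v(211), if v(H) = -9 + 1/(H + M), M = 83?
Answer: -301056/2645 ≈ -113.82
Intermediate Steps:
v(H) = -9 + 1/(83 + H) (v(H) = -9 + 1/(H + 83) = -9 + 1/(83 + H))
(143 - 111)²/v(211) = (143 - 111)²/(((-746 - 9*211)/(83 + 211))) = 32²/(((-746 - 1899)/294)) = 1024/(((1/294)*(-2645))) = 1024/(-2645/294) = 1024*(-294/2645) = -301056/2645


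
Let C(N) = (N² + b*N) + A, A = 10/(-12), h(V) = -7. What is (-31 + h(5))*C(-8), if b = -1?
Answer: -8113/3 ≈ -2704.3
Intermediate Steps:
A = -⅚ (A = 10*(-1/12) = -⅚ ≈ -0.83333)
C(N) = -⅚ + N² - N (C(N) = (N² - N) - ⅚ = -⅚ + N² - N)
(-31 + h(5))*C(-8) = (-31 - 7)*(-⅚ + (-8)² - 1*(-8)) = -38*(-⅚ + 64 + 8) = -38*427/6 = -8113/3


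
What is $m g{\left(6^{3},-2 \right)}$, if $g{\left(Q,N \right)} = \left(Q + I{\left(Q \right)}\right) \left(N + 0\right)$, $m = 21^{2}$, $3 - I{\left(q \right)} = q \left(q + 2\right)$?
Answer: $41338458$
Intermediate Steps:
$I{\left(q \right)} = 3 - q \left(2 + q\right)$ ($I{\left(q \right)} = 3 - q \left(q + 2\right) = 3 - q \left(2 + q\right)$)
$m = 441$
$g{\left(Q,N \right)} = N \left(3 - Q - Q^{2}\right)$ ($g{\left(Q,N \right)} = \left(Q - \left(-3 + Q^{2} + 2 Q\right)\right) \left(N + 0\right) = \left(3 - Q - Q^{2}\right) N = N \left(3 - Q - Q^{2}\right)$)
$m g{\left(6^{3},-2 \right)} = 441 \left(- 2 \left(3 - 6^{3} - \left(6^{3}\right)^{2}\right)\right) = 441 \left(- 2 \left(3 - 216 - 216^{2}\right)\right) = 441 \left(- 2 \left(3 - 216 - 46656\right)\right) = 441 \left(\left(-2\right) \left(-46869\right)\right) = 441 \cdot 93738 = 41338458$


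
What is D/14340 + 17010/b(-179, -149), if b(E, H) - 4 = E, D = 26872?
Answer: -341744/3585 ≈ -95.326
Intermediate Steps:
b(E, H) = 4 + E
D/14340 + 17010/b(-179, -149) = 26872/14340 + 17010/(4 - 179) = 26872*(1/14340) + 17010/(-175) = 6718/3585 + 17010*(-1/175) = 6718/3585 - 486/5 = -341744/3585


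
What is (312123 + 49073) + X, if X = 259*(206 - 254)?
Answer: 348764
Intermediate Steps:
X = -12432 (X = 259*(-48) = -12432)
(312123 + 49073) + X = (312123 + 49073) - 12432 = 361196 - 12432 = 348764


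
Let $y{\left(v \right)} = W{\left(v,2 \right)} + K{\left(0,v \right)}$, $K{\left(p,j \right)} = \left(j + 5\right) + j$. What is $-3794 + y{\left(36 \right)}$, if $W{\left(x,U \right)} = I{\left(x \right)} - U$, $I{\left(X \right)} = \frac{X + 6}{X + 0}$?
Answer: $- \frac{22307}{6} \approx -3717.8$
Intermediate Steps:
$I{\left(X \right)} = \frac{6 + X}{X}$
$W{\left(x,U \right)} = - U + \frac{6 + x}{x}$ ($W{\left(x,U \right)} = \frac{6 + x}{x} - U = - U + \frac{6 + x}{x}$)
$K{\left(p,j \right)} = 5 + 2 j$ ($K{\left(p,j \right)} = \left(5 + j\right) + j = 5 + 2 j$)
$y{\left(v \right)} = 4 + 2 v + \frac{6}{v}$ ($y{\left(v \right)} = \left(1 - 2 + \frac{6}{v}\right) + \left(5 + 2 v\right) = \left(-1 + \frac{6}{v}\right) + \left(5 + 2 v\right) = 4 + 2 v + \frac{6}{v}$)
$-3794 + y{\left(36 \right)} = -3794 + \left(4 + 2 \cdot 36 + \frac{6}{36}\right) = -3794 + \left(4 + 72 + 6 \cdot \frac{1}{36}\right) = -3794 + \left(4 + 72 + \frac{1}{6}\right) = -3794 + \frac{457}{6} = - \frac{22307}{6}$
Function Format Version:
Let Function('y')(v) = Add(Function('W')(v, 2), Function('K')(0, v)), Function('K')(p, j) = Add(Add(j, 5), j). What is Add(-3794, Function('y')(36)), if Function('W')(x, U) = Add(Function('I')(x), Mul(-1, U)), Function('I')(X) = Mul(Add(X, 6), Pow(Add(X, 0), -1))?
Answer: Rational(-22307, 6) ≈ -3717.8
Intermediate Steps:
Function('I')(X) = Mul(Pow(X, -1), Add(6, X)) (Function('I')(X) = Mul(Add(6, X), Pow(X, -1)) = Mul(Pow(X, -1), Add(6, X)))
Function('W')(x, U) = Add(Mul(-1, U), Mul(Pow(x, -1), Add(6, x))) (Function('W')(x, U) = Add(Mul(Pow(x, -1), Add(6, x)), Mul(-1, U)) = Add(Mul(-1, U), Mul(Pow(x, -1), Add(6, x))))
Function('K')(p, j) = Add(5, Mul(2, j)) (Function('K')(p, j) = Add(Add(5, j), j) = Add(5, Mul(2, j)))
Function('y')(v) = Add(4, Mul(2, v), Mul(6, Pow(v, -1))) (Function('y')(v) = Add(Add(1, Mul(-1, 2), Mul(6, Pow(v, -1))), Add(5, Mul(2, v))) = Add(Add(1, -2, Mul(6, Pow(v, -1))), Add(5, Mul(2, v))) = Add(Add(-1, Mul(6, Pow(v, -1))), Add(5, Mul(2, v))) = Add(4, Mul(2, v), Mul(6, Pow(v, -1))))
Add(-3794, Function('y')(36)) = Add(-3794, Add(4, Mul(2, 36), Mul(6, Pow(36, -1)))) = Add(-3794, Add(4, 72, Mul(6, Rational(1, 36)))) = Add(-3794, Add(4, 72, Rational(1, 6))) = Add(-3794, Rational(457, 6)) = Rational(-22307, 6)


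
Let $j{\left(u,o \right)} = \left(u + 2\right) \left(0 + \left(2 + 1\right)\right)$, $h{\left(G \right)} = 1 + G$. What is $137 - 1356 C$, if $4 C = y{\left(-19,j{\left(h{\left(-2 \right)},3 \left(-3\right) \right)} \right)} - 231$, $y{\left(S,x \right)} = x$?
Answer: $77429$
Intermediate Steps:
$j{\left(u,o \right)} = 6 + 3 u$ ($j{\left(u,o \right)} = \left(2 + u\right) \left(0 + 3\right) = \left(2 + u\right) 3 = 6 + 3 u$)
$C = -57$ ($C = \frac{\left(6 + 3 \left(1 - 2\right)\right) - 231}{4} = \frac{\left(6 + 3 \left(-1\right)\right) - 231}{4} = \frac{\left(6 - 3\right) - 231}{4} = \frac{3 - 231}{4} = \frac{1}{4} \left(-228\right) = -57$)
$137 - 1356 C = 137 - -77292 = 137 + 77292 = 77429$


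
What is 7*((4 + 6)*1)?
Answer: 70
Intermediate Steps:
7*((4 + 6)*1) = 7*(10*1) = 7*10 = 70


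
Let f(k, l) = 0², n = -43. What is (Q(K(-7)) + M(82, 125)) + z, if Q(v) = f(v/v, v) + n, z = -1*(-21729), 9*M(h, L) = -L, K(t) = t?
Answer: 195049/9 ≈ 21672.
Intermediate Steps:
M(h, L) = -L/9 (M(h, L) = (-L)/9 = -L/9)
z = 21729
f(k, l) = 0
Q(v) = -43 (Q(v) = 0 - 43 = -43)
(Q(K(-7)) + M(82, 125)) + z = (-43 - ⅑*125) + 21729 = (-43 - 125/9) + 21729 = -512/9 + 21729 = 195049/9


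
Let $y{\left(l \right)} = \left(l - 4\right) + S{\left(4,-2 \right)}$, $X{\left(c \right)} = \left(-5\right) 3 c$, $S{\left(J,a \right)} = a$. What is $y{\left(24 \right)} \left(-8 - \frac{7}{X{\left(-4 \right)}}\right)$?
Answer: $- \frac{1461}{10} \approx -146.1$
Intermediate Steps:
$X{\left(c \right)} = - 15 c$
$y{\left(l \right)} = -6 + l$ ($y{\left(l \right)} = \left(l - 4\right) - 2 = \left(-4 + l\right) - 2 = -6 + l$)
$y{\left(24 \right)} \left(-8 - \frac{7}{X{\left(-4 \right)}}\right) = \left(-6 + 24\right) \left(-8 - \frac{7}{\left(-15\right) \left(-4\right)}\right) = 18 \left(-8 - \frac{7}{60}\right) = 18 \left(- \frac{487}{60}\right) = - \frac{1461}{10}$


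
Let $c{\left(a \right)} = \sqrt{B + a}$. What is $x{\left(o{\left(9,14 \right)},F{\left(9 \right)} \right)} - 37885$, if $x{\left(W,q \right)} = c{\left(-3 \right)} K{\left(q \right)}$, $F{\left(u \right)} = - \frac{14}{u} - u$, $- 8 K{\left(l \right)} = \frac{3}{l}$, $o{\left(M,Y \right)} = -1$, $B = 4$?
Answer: $- \frac{28792573}{760} \approx -37885.0$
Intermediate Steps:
$K{\left(l \right)} = - \frac{3}{8 l}$ ($K{\left(l \right)} = - \frac{3 \frac{1}{l}}{8} = - \frac{3}{8 l}$)
$c{\left(a \right)} = \sqrt{4 + a}$
$F{\left(u \right)} = - u - \frac{14}{u}$
$x{\left(W,q \right)} = - \frac{3}{8 q}$ ($x{\left(W,q \right)} = \sqrt{4 - 3} \left(- \frac{3}{8 q}\right) = \sqrt{1} \left(- \frac{3}{8 q}\right) = 1 \left(- \frac{3}{8 q}\right) = - \frac{3}{8 q}$)
$x{\left(o{\left(9,14 \right)},F{\left(9 \right)} \right)} - 37885 = - \frac{3}{8 \left(\left(-1\right) 9 - \frac{14}{9}\right)} - 37885 = - \frac{3}{8 \left(-9 - \frac{14}{9}\right)} - 37885 = - \frac{3}{8 \left(- \frac{95}{9}\right)} - 37885 = \left(- \frac{3}{8}\right) \left(- \frac{9}{95}\right) - 37885 = \frac{27}{760} - 37885 = - \frac{28792573}{760}$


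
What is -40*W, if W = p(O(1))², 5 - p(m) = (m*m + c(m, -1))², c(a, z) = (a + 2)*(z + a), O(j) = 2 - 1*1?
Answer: -640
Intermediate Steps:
O(j) = 1 (O(j) = 2 - 1 = 1)
c(a, z) = (2 + a)*(a + z)
p(m) = 5 - (-2 + m + 2*m²)² (p(m) = 5 - (m*m + (m² + 2*m + 2*(-1) + m*(-1)))² = 5 - (m² + (m² + 2*m - 2 - m))² = 5 - (m² + (-2 + m + m²))² = 5 - (-2 + m + 2*m²)²)
W = 16 (W = (5 - (-2 + 1 + 2*1²)²)² = (5 - (-2 + 1 + 2*1)²)² = (5 - (-2 + 1 + 2)²)² = (5 - 1*1²)² = (5 - 1*1)² = (5 - 1)² = 4² = 16)
-40*W = -40*16 = -640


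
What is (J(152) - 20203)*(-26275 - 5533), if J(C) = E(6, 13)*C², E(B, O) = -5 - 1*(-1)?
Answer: 3582185152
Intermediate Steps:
E(B, O) = -4 (E(B, O) = -5 + 1 = -4)
J(C) = -4*C²
(J(152) - 20203)*(-26275 - 5533) = (-4*152² - 20203)*(-26275 - 5533) = (-4*23104 - 20203)*(-31808) = (-92416 - 20203)*(-31808) = -112619*(-31808) = 3582185152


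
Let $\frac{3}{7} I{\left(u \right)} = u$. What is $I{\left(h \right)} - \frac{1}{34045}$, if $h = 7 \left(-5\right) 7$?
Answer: $- \frac{58387178}{102135} \approx -571.67$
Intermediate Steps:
$h = -245$ ($h = \left(-35\right) 7 = -245$)
$I{\left(u \right)} = \frac{7 u}{3}$
$I{\left(h \right)} - \frac{1}{34045} = \frac{7}{3} \left(-245\right) - \frac{1}{34045} = - \frac{1715}{3} - \frac{1}{34045} = - \frac{58387178}{102135}$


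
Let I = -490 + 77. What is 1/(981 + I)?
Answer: 1/568 ≈ 0.0017606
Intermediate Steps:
I = -413
1/(981 + I) = 1/(981 - 413) = 1/568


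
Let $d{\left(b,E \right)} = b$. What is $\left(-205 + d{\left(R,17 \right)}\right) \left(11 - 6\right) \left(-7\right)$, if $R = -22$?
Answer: $7945$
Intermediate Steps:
$\left(-205 + d{\left(R,17 \right)}\right) \left(11 - 6\right) \left(-7\right) = \left(-205 - 22\right) \left(11 - 6\right) \left(-7\right) = - 227 \cdot 5 \left(-7\right) = \left(-227\right) \left(-35\right) = 7945$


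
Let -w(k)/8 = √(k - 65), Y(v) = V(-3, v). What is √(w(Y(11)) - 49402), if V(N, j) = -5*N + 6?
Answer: √(-49402 - 16*I*√11) ≈ 0.119 - 222.27*I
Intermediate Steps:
V(N, j) = 6 - 5*N
Y(v) = 21 (Y(v) = 6 - 5*(-3) = 6 + 15 = 21)
w(k) = -8*√(-65 + k) (w(k) = -8*√(k - 65) = -8*√(-65 + k))
√(w(Y(11)) - 49402) = √(-8*√(-65 + 21) - 49402) = √(-16*I*√11 - 49402) = √(-49402 - 16*I*√11)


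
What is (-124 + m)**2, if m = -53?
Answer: 31329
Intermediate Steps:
(-124 + m)**2 = (-124 - 53)**2 = (-177)**2 = 31329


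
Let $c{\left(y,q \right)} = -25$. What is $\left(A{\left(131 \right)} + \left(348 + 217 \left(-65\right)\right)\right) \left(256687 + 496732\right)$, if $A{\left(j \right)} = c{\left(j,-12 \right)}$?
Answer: $-10383620658$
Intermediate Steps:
$A{\left(j \right)} = -25$
$\left(A{\left(131 \right)} + \left(348 + 217 \left(-65\right)\right)\right) \left(256687 + 496732\right) = \left(-25 + \left(348 + 217 \left(-65\right)\right)\right) \left(256687 + 496732\right) = \left(-25 + \left(348 - 14105\right)\right) 753419 = \left(-25 - 13757\right) 753419 = \left(-13782\right) 753419 = -10383620658$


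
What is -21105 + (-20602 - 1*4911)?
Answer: -46618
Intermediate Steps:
-21105 + (-20602 - 1*4911) = -21105 + (-20602 - 4911) = -21105 - 25513 = -46618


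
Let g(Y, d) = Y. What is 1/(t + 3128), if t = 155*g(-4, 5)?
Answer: 1/2508 ≈ 0.00039872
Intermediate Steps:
t = -620 (t = 155*(-4) = -620)
1/(t + 3128) = 1/(-620 + 3128) = 1/2508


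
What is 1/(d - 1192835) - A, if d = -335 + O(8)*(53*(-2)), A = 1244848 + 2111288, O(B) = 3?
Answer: -4005508042369/1193488 ≈ -3.3561e+6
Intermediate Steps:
A = 3356136
d = -653 (d = -335 + 3*(53*(-2)) = -335 + 3*(-106) = -335 - 318 = -653)
1/(d - 1192835) - A = 1/(-653 - 1192835) - 1*3356136 = 1/(-1193488) - 3356136 = -1/1193488 - 3356136 = -4005508042369/1193488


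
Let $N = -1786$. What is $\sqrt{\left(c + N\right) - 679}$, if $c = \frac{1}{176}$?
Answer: $\frac{i \sqrt{4772229}}{44} \approx 49.649 i$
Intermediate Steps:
$c = \frac{1}{176} \approx 0.0056818$
$\sqrt{\left(c + N\right) - 679} = \sqrt{\left(\frac{1}{176} - 1786\right) - 679} = \sqrt{- \frac{314335}{176} - 679} = \sqrt{- \frac{433839}{176}} = \frac{i \sqrt{4772229}}{44}$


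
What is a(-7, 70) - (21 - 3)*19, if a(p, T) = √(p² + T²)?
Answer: -342 + 7*√101 ≈ -271.65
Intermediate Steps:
a(p, T) = √(T² + p²)
a(-7, 70) - (21 - 3)*19 = √(70² + (-7)²) - (21 - 3)*19 = √(4900 + 49) - 18*19 = √4949 - 1*342 = 7*√101 - 342 = -342 + 7*√101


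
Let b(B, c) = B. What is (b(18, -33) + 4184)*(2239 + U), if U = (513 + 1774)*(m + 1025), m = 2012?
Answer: 29194899316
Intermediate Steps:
U = 6945619 (U = (513 + 1774)*(2012 + 1025) = 2287*3037 = 6945619)
(b(18, -33) + 4184)*(2239 + U) = (18 + 4184)*(2239 + 6945619) = 4202*6947858 = 29194899316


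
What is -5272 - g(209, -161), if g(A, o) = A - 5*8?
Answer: -5441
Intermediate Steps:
g(A, o) = -40 + A (g(A, o) = A - 40 = -40 + A)
-5272 - g(209, -161) = -5272 - (-40 + 209) = -5272 - 1*169 = -5272 - 169 = -5441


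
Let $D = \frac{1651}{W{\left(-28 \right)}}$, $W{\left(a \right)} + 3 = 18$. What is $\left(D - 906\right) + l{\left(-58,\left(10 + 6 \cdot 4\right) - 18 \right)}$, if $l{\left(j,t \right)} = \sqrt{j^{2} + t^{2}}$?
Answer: $- \frac{11939}{15} + 2 \sqrt{905} \approx -735.77$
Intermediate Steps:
$W{\left(a \right)} = 15$ ($W{\left(a \right)} = -3 + 18 = 15$)
$D = \frac{1651}{15} \approx 110.07$
$\left(D - 906\right) + l{\left(-58,\left(10 + 6 \cdot 4\right) - 18 \right)} = \left(\frac{1651}{15} - 906\right) + \sqrt{\left(-58\right)^{2} + \left(\left(10 + 6 \cdot 4\right) - 18\right)^{2}} = - \frac{11939}{15} + \sqrt{3364 + \left(\left(10 + 24\right) - 18\right)^{2}} = - \frac{11939}{15} + \sqrt{3364 + \left(34 - 18\right)^{2}} = - \frac{11939}{15} + \sqrt{3364 + 16^{2}} = - \frac{11939}{15} + \sqrt{3364 + 256} = - \frac{11939}{15} + \sqrt{3620} = - \frac{11939}{15} + 2 \sqrt{905}$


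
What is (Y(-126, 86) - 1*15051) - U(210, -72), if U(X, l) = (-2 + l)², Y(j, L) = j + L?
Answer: -20567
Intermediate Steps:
Y(j, L) = L + j
(Y(-126, 86) - 1*15051) - U(210, -72) = ((86 - 126) - 1*15051) - (-2 - 72)² = (-40 - 15051) - 1*(-74)² = -15091 - 1*5476 = -15091 - 5476 = -20567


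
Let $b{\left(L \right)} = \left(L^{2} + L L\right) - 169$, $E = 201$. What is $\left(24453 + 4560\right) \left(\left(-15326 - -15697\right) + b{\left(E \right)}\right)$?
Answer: $2350169052$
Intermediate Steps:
$b{\left(L \right)} = -169 + 2 L^{2}$ ($b{\left(L \right)} = \left(L^{2} + L^{2}\right) - 169 = 2 L^{2} - 169 = -169 + 2 L^{2}$)
$\left(24453 + 4560\right) \left(\left(-15326 - -15697\right) + b{\left(E \right)}\right) = \left(24453 + 4560\right) \left(\left(-15326 - -15697\right) - \left(169 - 2 \cdot 201^{2}\right)\right) = 29013 \left(\left(-15326 + 15697\right) + \left(-169 + 2 \cdot 40401\right)\right) = 29013 \left(371 + \left(-169 + 80802\right)\right) = 29013 \left(371 + 80633\right) = 29013 \cdot 81004 = 2350169052$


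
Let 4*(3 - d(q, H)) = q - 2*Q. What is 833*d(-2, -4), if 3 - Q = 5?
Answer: 4165/2 ≈ 2082.5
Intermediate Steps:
Q = -2 (Q = 3 - 1*5 = 3 - 5 = -2)
d(q, H) = 2 - q/4 (d(q, H) = 3 - (q - 2*(-2))/4 = 3 - (q - 1*(-4))/4 = 3 - (q + 4)/4 = 3 - (4 + q)/4 = 3 + (-1 - q/4) = 2 - q/4)
833*d(-2, -4) = 833*(2 - 1/4*(-2)) = 833*(2 + 1/2) = 833*(5/2) = 4165/2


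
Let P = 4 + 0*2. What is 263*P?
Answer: 1052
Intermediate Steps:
P = 4 (P = 4 + 0 = 4)
263*P = 263*4 = 1052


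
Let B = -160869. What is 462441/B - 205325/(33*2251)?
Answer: -22460644076/3983277309 ≈ -5.6387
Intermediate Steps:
462441/B - 205325/(33*2251) = 462441/(-160869) - 205325/(33*2251) = 462441*(-1/160869) - 205325/74283 = -154147/53623 - 205325*1/74283 = -154147/53623 - 205325/74283 = -22460644076/3983277309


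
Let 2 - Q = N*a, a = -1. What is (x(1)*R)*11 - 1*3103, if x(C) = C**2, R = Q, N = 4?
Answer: -3037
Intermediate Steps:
Q = 6 (Q = 2 - 4*(-1) = 2 - 1*(-4) = 2 + 4 = 6)
R = 6
(x(1)*R)*11 - 1*3103 = (1**2*6)*11 - 1*3103 = (1*6)*11 - 3103 = 6*11 - 3103 = 66 - 3103 = -3037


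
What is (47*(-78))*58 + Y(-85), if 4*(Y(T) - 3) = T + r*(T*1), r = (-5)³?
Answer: -209990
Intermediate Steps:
r = -125
Y(T) = 3 - 31*T (Y(T) = 3 + (T - 125*T)/4 = 3 + (-124*T)/4 = 3 - 31*T)
(47*(-78))*58 + Y(-85) = (47*(-78))*58 + (3 - 31*(-85)) = -3666*58 + (3 + 2635) = -212628 + 2638 = -209990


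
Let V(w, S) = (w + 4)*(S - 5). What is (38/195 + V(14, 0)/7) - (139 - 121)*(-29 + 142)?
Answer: -2793694/1365 ≈ -2046.7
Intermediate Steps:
V(w, S) = (-5 + S)*(4 + w) (V(w, S) = (4 + w)*(-5 + S) = (-5 + S)*(4 + w))
(38/195 + V(14, 0)/7) - (139 - 121)*(-29 + 142) = (38/195 + (-20 - 5*14 + 4*0 + 0*14)/7) - (139 - 121)*(-29 + 142) = (38*(1/195) + (-20 - 70 + 0 + 0)*(⅐)) - 18*113 = (38/195 - 90*⅐) - 1*2034 = (38/195 - 90/7) - 2034 = -17284/1365 - 2034 = -2793694/1365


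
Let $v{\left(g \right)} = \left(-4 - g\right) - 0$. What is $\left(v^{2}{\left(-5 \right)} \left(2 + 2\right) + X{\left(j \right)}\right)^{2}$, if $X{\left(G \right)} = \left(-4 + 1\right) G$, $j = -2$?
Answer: $100$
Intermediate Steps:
$v{\left(g \right)} = -4 - g$ ($v{\left(g \right)} = \left(-4 - g\right) + 0 = -4 - g$)
$X{\left(G \right)} = - 3 G$
$\left(v^{2}{\left(-5 \right)} \left(2 + 2\right) + X{\left(j \right)}\right)^{2} = \left(\left(-4 - -5\right)^{2} \left(2 + 2\right) - -6\right)^{2} = \left(\left(-4 + 5\right)^{2} \cdot 4 + 6\right)^{2} = \left(1^{2} \cdot 4 + 6\right)^{2} = \left(1 \cdot 4 + 6\right)^{2} = \left(4 + 6\right)^{2} = 10^{2} = 100$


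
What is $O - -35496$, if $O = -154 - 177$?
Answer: $35165$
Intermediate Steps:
$O = -331$
$O - -35496 = -331 - -35496 = -331 + 35496 = 35165$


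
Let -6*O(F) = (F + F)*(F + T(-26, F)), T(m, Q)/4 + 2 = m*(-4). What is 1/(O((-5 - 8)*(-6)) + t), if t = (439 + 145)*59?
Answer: 1/21820 ≈ 4.5830e-5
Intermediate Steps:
T(m, Q) = -8 - 16*m (T(m, Q) = -8 + 4*(m*(-4)) = -8 + 4*(-4*m) = -8 - 16*m)
t = 34456 (t = 584*59 = 34456)
O(F) = -F*(408 + F)/3 (O(F) = -(F + F)*(F + (-8 - 16*(-26)))/6 = -2*F*(F + (-8 + 416))/6 = -2*F*(F + 408)/6 = -2*F*(408 + F)/6 = -F*(408 + F)/3)
1/(O((-5 - 8)*(-6)) + t) = 1/(-(-5 - 8)*(-6)*(408 + (-5 - 8)*(-6))/3 + 34456) = 1/(-(-13*(-6))*(408 - 13*(-6))/3 + 34456) = 1/(-⅓*78*(408 + 78) + 34456) = 1/(-⅓*78*486 + 34456) = 1/(-12636 + 34456) = 1/21820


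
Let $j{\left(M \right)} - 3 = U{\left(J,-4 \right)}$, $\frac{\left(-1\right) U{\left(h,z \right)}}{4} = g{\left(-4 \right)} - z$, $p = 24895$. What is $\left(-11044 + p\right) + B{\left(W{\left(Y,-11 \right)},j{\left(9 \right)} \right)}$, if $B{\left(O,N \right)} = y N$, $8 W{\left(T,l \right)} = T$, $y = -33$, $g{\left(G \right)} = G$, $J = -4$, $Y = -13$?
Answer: $13752$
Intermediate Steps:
$U{\left(h,z \right)} = 16 + 4 z$ ($U{\left(h,z \right)} = - 4 \left(-4 - z\right) = 16 + 4 z$)
$j{\left(M \right)} = 3$ ($j{\left(M \right)} = 3 + \left(16 + 4 \left(-4\right)\right) = 3 + \left(16 - 16\right) = 3 + 0 = 3$)
$W{\left(T,l \right)} = \frac{T}{8}$
$B{\left(O,N \right)} = - 33 N$
$\left(-11044 + p\right) + B{\left(W{\left(Y,-11 \right)},j{\left(9 \right)} \right)} = \left(-11044 + 24895\right) - 99 = 13851 - 99 = 13752$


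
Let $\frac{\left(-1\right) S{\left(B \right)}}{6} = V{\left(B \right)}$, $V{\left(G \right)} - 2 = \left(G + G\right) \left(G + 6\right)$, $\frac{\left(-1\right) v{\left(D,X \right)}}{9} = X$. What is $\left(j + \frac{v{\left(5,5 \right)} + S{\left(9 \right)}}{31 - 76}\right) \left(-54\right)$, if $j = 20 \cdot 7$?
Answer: $- \frac{47862}{5} \approx -9572.4$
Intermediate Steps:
$v{\left(D,X \right)} = - 9 X$
$V{\left(G \right)} = 2 + 2 G \left(6 + G\right)$ ($V{\left(G \right)} = 2 + \left(G + G\right) \left(G + 6\right) = 2 + 2 G \left(6 + G\right)$)
$j = 140$
$S{\left(B \right)} = -12 - 72 B - 12 B^{2}$ ($S{\left(B \right)} = - 6 \left(2 + 2 B^{2} + 12 B\right) = -12 - 72 B - 12 B^{2}$)
$\left(j + \frac{v{\left(5,5 \right)} + S{\left(9 \right)}}{31 - 76}\right) \left(-54\right) = \left(140 + \frac{\left(-9\right) 5 - \left(660 + 972\right)}{31 - 76}\right) \left(-54\right) = \left(140 + \frac{-45 - 1632}{-45}\right) \left(-54\right) = \left(140 + \left(-45 - 1632\right) \left(- \frac{1}{45}\right)\right) \left(-54\right) = \left(140 - - \frac{559}{15}\right) \left(-54\right) = \left(140 + \frac{559}{15}\right) \left(-54\right) = \frac{2659}{15} \left(-54\right) = - \frac{47862}{5}$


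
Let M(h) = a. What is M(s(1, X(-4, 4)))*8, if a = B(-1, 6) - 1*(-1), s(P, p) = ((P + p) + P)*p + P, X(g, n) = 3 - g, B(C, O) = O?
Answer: 56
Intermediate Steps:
s(P, p) = P + p*(p + 2*P) (s(P, p) = (p + 2*P)*p + P = p*(p + 2*P) + P = P + p*(p + 2*P))
a = 7 (a = 6 - 1*(-1) = 6 + 1 = 7)
M(h) = 7
M(s(1, X(-4, 4)))*8 = 7*8 = 56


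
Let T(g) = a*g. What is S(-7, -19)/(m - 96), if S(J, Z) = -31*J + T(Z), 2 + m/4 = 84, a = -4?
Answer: 293/232 ≈ 1.2629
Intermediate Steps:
T(g) = -4*g
m = 328 (m = -8 + 4*84 = -8 + 336 = 328)
S(J, Z) = -31*J - 4*Z
S(-7, -19)/(m - 96) = (-31*(-7) - 4*(-19))/(328 - 96) = (217 + 76)/232 = 293*(1/232) = 293/232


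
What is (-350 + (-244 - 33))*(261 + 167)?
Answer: -268356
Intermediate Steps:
(-350 + (-244 - 33))*(261 + 167) = (-350 - 277)*428 = -627*428 = -268356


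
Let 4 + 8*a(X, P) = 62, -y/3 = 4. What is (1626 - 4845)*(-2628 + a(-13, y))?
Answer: 33744777/4 ≈ 8.4362e+6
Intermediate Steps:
y = -12 (y = -3*4 = -12)
a(X, P) = 29/4 (a(X, P) = -1/2 + (1/8)*62 = -1/2 + 31/4 = 29/4)
(1626 - 4845)*(-2628 + a(-13, y)) = (1626 - 4845)*(-2628 + 29/4) = -3219*(-10483/4) = 33744777/4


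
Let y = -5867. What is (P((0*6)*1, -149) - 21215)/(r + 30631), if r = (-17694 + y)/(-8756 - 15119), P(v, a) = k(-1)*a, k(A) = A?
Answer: -83825125/121889781 ≈ -0.68771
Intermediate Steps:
P(v, a) = -a
r = 23561/23875 (r = (-17694 - 5867)/(-8756 - 15119) = -23561/(-23875) = -23561*(-1/23875) = 23561/23875 ≈ 0.98685)
(P((0*6)*1, -149) - 21215)/(r + 30631) = (-1*(-149) - 21215)/(23561/23875 + 30631) = (149 - 21215)/(731338686/23875) = -21066*23875/731338686 = -83825125/121889781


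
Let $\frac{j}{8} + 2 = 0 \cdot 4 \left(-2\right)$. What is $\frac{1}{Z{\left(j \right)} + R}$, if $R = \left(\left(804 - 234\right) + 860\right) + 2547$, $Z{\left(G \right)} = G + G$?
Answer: $\frac{1}{3945} \approx 0.00025349$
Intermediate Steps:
$j = -16$ ($j = -16 + 8 \cdot 0 \cdot 4 \left(-2\right) = -16 + 8 \cdot 0 \left(-2\right) = -16 + 8 \cdot 0 = -16 + 0 = -16$)
$Z{\left(G \right)} = 2 G$
$R = 3977$ ($R = \left(570 + 860\right) + 2547 = 1430 + 2547 = 3977$)
$\frac{1}{Z{\left(j \right)} + R} = \frac{1}{2 \left(-16\right) + 3977} = \frac{1}{-32 + 3977} = \frac{1}{3945}$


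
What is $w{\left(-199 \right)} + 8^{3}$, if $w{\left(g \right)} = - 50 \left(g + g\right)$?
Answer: $20412$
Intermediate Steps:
$w{\left(g \right)} = - 100 g$ ($w{\left(g \right)} = - 50 \cdot 2 g = - 100 g$)
$w{\left(-199 \right)} + 8^{3} = \left(-100\right) \left(-199\right) + 8^{3} = 19900 + 512 = 20412$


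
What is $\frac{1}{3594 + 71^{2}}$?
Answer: $\frac{1}{8635} \approx 0.00011581$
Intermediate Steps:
$\frac{1}{3594 + 71^{2}} = \frac{1}{3594 + 5041} = \frac{1}{8635}$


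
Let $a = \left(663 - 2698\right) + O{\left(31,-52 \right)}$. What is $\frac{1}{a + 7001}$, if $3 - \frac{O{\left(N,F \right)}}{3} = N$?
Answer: $\frac{1}{4882} \approx 0.00020483$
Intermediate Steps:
$O{\left(N,F \right)} = 9 - 3 N$
$a = -2119$ ($a = \left(663 - 2698\right) + \left(9 - 93\right) = -2035 + \left(9 - 93\right) = -2035 - 84 = -2119$)
$\frac{1}{a + 7001} = \frac{1}{-2119 + 7001} = \frac{1}{4882}$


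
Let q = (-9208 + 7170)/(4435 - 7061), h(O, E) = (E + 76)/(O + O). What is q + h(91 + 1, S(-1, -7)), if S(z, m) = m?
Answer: 12091/10504 ≈ 1.1511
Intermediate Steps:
h(O, E) = (76 + E)/(2*O) (h(O, E) = (76 + E)/((2*O)) = (76 + E)*(1/(2*O)) = (76 + E)/(2*O))
q = 1019/1313 (q = -2038/(-2626) = -2038*(-1/2626) = 1019/1313 ≈ 0.77608)
q + h(91 + 1, S(-1, -7)) = 1019/1313 + (76 - 7)/(2*(91 + 1)) = 1019/1313 + (1/2)*69/92 = 1019/1313 + (1/2)*(1/92)*69 = 1019/1313 + 3/8 = 12091/10504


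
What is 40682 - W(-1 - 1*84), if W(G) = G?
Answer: 40767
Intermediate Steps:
40682 - W(-1 - 1*84) = 40682 - (-1 - 1*84) = 40682 - (-1 - 84) = 40682 - 1*(-85) = 40682 + 85 = 40767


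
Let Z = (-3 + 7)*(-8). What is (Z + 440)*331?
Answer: 135048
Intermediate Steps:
Z = -32 (Z = 4*(-8) = -32)
(Z + 440)*331 = (-32 + 440)*331 = 408*331 = 135048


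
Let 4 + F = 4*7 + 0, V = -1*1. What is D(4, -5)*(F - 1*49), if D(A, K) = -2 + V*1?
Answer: 75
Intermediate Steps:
V = -1
D(A, K) = -3 (D(A, K) = -2 - 1*1 = -2 - 1 = -3)
F = 24 (F = -4 + (4*7 + 0) = -4 + (28 + 0) = -4 + 28 = 24)
D(4, -5)*(F - 1*49) = -3*(24 - 1*49) = -3*(24 - 49) = -3*(-25) = 75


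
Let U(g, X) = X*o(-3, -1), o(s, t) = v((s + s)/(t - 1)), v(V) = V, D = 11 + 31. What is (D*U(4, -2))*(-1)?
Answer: 252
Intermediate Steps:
D = 42
o(s, t) = 2*s/(-1 + t) (o(s, t) = (s + s)/(t - 1) = (2*s)/(-1 + t) = 2*s/(-1 + t))
U(g, X) = 3*X (U(g, X) = X*(2*(-3)/(-1 - 1)) = X*(2*(-3)/(-2)) = X*(2*(-3)*(-1/2)) = X*3 = 3*X)
(D*U(4, -2))*(-1) = (42*(3*(-2)))*(-1) = (42*(-6))*(-1) = -252*(-1) = 252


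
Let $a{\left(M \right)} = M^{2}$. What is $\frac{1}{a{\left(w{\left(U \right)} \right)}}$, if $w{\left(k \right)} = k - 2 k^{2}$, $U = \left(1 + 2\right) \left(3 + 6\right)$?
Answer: $\frac{1}{2047761} \approx 4.8834 \cdot 10^{-7}$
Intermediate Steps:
$U = 27$ ($U = 3 \cdot 9 = 27$)
$\frac{1}{a{\left(w{\left(U \right)} \right)}} = \frac{1}{\left(27 \left(1 - 54\right)\right)^{2}} = \frac{1}{\left(27 \left(-53\right)\right)^{2}} = \frac{1}{\left(-1431\right)^{2}} = \frac{1}{2047761}$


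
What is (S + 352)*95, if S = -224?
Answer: 12160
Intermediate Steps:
(S + 352)*95 = (-224 + 352)*95 = 128*95 = 12160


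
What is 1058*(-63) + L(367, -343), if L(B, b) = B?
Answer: -66287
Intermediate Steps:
1058*(-63) + L(367, -343) = 1058*(-63) + 367 = -66654 + 367 = -66287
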